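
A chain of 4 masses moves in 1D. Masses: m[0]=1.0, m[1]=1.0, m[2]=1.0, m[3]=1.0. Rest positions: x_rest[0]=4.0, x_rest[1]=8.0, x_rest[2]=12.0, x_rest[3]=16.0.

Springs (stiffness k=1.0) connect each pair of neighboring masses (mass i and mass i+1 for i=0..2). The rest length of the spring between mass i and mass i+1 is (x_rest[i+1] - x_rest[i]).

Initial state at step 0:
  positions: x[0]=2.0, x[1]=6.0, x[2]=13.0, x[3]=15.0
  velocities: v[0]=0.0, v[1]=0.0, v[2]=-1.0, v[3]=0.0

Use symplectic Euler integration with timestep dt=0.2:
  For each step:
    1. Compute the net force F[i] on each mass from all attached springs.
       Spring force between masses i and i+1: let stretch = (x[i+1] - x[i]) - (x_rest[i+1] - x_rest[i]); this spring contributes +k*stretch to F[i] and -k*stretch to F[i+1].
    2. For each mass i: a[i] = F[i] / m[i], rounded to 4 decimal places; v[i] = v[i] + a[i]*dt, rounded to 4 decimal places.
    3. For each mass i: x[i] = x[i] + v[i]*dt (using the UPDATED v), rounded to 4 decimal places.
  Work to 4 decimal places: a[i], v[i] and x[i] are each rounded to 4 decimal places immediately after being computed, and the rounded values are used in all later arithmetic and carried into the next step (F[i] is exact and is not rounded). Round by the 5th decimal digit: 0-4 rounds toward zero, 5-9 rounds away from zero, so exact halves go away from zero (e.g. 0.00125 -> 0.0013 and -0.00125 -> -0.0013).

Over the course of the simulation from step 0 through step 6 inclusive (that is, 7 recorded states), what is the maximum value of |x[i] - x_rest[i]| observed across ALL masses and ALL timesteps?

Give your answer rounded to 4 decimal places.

Answer: 2.4996

Derivation:
Step 0: x=[2.0000 6.0000 13.0000 15.0000] v=[0.0000 0.0000 -1.0000 0.0000]
Step 1: x=[2.0000 6.1200 12.6000 15.0800] v=[0.0000 0.6000 -2.0000 0.4000]
Step 2: x=[2.0048 6.3344 12.0400 15.2208] v=[0.0240 1.0720 -2.8000 0.7040]
Step 3: x=[2.0228 6.6038 11.3790 15.3944] v=[0.0899 1.3472 -3.3050 0.8678]
Step 4: x=[2.0640 6.8810 10.6876 15.5673] v=[0.2061 1.3860 -3.4570 0.8647]
Step 5: x=[2.1379 7.1178 10.0391 15.7051] v=[0.3695 1.1839 -3.2424 0.6888]
Step 6: x=[2.2510 7.2722 9.5004 15.7762] v=[0.5655 0.7722 -2.6935 0.3556]
Max displacement = 2.4996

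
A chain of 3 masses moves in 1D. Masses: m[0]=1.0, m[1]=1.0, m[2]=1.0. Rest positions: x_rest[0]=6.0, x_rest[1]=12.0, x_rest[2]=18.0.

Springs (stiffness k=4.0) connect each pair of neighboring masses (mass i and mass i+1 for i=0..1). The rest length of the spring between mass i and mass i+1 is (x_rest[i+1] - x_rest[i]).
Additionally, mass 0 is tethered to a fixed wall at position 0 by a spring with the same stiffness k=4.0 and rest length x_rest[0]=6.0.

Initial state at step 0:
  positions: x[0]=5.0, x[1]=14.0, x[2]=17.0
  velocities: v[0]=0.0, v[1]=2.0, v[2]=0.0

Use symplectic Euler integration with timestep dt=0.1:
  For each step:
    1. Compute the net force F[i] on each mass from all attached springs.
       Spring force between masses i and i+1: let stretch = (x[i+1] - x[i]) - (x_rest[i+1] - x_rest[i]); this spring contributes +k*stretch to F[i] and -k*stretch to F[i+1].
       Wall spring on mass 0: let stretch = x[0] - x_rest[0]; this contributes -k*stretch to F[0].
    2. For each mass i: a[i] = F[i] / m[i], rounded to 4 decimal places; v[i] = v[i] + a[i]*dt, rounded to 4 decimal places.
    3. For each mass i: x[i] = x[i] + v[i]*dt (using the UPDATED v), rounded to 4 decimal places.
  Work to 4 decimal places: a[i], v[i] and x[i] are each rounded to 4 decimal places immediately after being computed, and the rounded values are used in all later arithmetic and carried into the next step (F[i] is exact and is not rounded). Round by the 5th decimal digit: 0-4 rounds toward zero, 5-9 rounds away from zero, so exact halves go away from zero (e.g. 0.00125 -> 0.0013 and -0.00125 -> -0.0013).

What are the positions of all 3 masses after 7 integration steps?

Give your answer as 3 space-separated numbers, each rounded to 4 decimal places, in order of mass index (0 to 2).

Step 0: x=[5.0000 14.0000 17.0000] v=[0.0000 2.0000 0.0000]
Step 1: x=[5.1600 13.9600 17.1200] v=[1.6000 -0.4000 1.2000]
Step 2: x=[5.4656 13.6944 17.3536] v=[3.0560 -2.6560 2.3360]
Step 3: x=[5.8817 13.2460 17.6808] v=[4.1613 -4.4838 3.2723]
Step 4: x=[6.3571 12.6804 18.0706] v=[4.7543 -5.6556 3.8984]
Step 5: x=[6.8312 12.0775 18.4848] v=[4.7408 -6.0288 4.1423]
Step 6: x=[7.2419 11.5211 18.8827] v=[4.1068 -5.5644 3.9794]
Step 7: x=[7.5341 11.0880 19.2262] v=[2.9217 -4.3314 3.4348]

Answer: 7.5341 11.0880 19.2262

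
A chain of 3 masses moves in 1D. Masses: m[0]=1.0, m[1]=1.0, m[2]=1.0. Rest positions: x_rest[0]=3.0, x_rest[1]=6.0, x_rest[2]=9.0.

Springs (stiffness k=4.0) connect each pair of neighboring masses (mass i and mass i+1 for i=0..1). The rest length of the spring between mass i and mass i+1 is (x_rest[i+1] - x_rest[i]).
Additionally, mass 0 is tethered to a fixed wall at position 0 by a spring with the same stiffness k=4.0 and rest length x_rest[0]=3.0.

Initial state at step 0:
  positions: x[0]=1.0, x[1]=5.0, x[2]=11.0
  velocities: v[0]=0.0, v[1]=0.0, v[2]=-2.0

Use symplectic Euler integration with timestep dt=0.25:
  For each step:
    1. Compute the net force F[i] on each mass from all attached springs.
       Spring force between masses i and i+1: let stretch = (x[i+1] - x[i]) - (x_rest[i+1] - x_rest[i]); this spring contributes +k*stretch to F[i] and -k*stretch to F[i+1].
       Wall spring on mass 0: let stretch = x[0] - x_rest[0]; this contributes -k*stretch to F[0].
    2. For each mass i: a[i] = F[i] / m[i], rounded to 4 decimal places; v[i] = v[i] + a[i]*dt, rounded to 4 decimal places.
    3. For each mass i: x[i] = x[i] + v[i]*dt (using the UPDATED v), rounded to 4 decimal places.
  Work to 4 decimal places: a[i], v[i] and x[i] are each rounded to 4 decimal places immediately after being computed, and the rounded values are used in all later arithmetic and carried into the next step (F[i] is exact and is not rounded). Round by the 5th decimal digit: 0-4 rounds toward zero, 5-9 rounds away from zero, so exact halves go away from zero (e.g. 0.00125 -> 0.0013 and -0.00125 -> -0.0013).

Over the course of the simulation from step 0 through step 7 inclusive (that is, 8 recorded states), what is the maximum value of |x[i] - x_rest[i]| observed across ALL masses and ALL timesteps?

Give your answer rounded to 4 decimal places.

Step 0: x=[1.0000 5.0000 11.0000] v=[0.0000 0.0000 -2.0000]
Step 1: x=[1.7500 5.5000 9.7500] v=[3.0000 2.0000 -5.0000]
Step 2: x=[3.0000 6.1250 8.1875] v=[5.0000 2.5000 -6.2500]
Step 3: x=[4.2813 6.4844 6.8594] v=[5.1250 1.4375 -5.3125]
Step 4: x=[5.0430 6.3868 6.1875] v=[3.0468 -0.3906 -2.6875]
Step 5: x=[4.8799 5.9034 6.3155] v=[-0.6524 -1.9337 0.5118]
Step 6: x=[3.7527 5.2671 7.0904] v=[-4.5088 -2.5451 3.0997]
Step 7: x=[2.0659 4.7081 8.1595] v=[-6.7471 -2.2362 4.2764]
Max displacement = 2.8125

Answer: 2.8125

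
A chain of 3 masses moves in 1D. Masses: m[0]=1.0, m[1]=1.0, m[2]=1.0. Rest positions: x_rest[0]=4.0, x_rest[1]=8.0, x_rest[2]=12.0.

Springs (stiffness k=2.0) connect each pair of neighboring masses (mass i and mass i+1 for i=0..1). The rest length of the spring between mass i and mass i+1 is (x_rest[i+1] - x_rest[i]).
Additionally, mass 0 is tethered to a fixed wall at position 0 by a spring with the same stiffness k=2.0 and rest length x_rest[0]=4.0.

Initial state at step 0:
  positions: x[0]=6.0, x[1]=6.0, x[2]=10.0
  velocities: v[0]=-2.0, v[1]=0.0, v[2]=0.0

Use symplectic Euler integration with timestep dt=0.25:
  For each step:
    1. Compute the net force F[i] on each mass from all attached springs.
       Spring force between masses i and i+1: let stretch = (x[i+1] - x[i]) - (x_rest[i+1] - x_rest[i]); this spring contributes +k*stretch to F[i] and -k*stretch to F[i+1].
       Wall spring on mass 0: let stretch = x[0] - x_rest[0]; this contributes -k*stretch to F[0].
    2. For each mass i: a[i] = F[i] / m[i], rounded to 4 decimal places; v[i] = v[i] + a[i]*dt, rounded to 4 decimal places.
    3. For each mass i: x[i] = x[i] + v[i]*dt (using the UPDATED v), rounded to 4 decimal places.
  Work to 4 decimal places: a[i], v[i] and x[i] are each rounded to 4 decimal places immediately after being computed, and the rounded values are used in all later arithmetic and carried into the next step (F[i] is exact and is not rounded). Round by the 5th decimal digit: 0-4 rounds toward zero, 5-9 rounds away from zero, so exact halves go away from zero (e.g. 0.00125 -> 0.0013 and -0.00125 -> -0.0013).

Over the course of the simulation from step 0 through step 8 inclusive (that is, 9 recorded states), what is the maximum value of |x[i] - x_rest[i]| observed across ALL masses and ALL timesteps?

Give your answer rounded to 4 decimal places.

Step 0: x=[6.0000 6.0000 10.0000] v=[-2.0000 0.0000 0.0000]
Step 1: x=[4.7500 6.5000 10.0000] v=[-5.0000 2.0000 0.0000]
Step 2: x=[3.1250 7.2188 10.0625] v=[-6.5000 2.8750 0.2500]
Step 3: x=[1.6211 7.7813 10.2696] v=[-6.0156 2.2500 0.8282]
Step 4: x=[0.6846 7.8848 10.6656] v=[-3.7461 0.4141 1.5841]
Step 5: x=[0.5625 7.4359 11.2140] v=[-0.4883 -1.7956 2.1937]
Step 6: x=[1.2293 6.6001 11.7902] v=[2.6672 -3.3433 2.3047]
Step 7: x=[2.4138 5.7417 12.2176] v=[4.7380 -3.4337 1.7097]
Step 8: x=[3.7126 5.2768 12.3356] v=[5.1951 -1.8597 0.4718]
Max displacement = 3.4375

Answer: 3.4375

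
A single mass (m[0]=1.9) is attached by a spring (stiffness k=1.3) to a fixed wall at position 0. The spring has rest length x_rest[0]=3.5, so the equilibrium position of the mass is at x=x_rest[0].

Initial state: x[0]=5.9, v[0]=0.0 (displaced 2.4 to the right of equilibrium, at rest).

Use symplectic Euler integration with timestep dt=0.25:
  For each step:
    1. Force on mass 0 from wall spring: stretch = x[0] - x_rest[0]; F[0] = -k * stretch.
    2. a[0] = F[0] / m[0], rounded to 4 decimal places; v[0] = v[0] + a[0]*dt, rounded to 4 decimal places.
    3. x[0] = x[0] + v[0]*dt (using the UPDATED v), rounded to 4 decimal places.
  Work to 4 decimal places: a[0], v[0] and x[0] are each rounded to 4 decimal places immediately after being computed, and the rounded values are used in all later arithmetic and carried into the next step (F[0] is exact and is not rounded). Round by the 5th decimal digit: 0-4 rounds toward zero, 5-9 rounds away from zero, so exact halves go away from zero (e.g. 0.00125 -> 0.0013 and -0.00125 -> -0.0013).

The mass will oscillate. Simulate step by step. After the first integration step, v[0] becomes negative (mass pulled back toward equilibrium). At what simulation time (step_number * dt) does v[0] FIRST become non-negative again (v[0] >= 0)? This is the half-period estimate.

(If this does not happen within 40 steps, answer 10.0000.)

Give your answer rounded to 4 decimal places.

Answer: 4.0000

Derivation:
Step 0: x=[5.9000] v=[0.0000]
Step 1: x=[5.7974] v=[-0.4105]
Step 2: x=[5.5965] v=[-0.8035]
Step 3: x=[5.3060] v=[-1.1621]
Step 4: x=[4.9383] v=[-1.4710]
Step 5: x=[4.5091] v=[-1.7170]
Step 6: x=[4.0367] v=[-1.8896]
Step 7: x=[3.5414] v=[-1.9814]
Step 8: x=[3.0443] v=[-1.9885]
Step 9: x=[2.5667] v=[-1.9106]
Step 10: x=[2.1290] v=[-1.7510]
Step 11: x=[1.7499] v=[-1.5165]
Step 12: x=[1.4456] v=[-1.2172]
Step 13: x=[1.2292] v=[-0.8658]
Step 14: x=[1.1099] v=[-0.4774]
Step 15: x=[1.0928] v=[-0.0686]
Step 16: x=[1.1786] v=[0.3432]
First v>=0 after going negative at step 16, time=4.0000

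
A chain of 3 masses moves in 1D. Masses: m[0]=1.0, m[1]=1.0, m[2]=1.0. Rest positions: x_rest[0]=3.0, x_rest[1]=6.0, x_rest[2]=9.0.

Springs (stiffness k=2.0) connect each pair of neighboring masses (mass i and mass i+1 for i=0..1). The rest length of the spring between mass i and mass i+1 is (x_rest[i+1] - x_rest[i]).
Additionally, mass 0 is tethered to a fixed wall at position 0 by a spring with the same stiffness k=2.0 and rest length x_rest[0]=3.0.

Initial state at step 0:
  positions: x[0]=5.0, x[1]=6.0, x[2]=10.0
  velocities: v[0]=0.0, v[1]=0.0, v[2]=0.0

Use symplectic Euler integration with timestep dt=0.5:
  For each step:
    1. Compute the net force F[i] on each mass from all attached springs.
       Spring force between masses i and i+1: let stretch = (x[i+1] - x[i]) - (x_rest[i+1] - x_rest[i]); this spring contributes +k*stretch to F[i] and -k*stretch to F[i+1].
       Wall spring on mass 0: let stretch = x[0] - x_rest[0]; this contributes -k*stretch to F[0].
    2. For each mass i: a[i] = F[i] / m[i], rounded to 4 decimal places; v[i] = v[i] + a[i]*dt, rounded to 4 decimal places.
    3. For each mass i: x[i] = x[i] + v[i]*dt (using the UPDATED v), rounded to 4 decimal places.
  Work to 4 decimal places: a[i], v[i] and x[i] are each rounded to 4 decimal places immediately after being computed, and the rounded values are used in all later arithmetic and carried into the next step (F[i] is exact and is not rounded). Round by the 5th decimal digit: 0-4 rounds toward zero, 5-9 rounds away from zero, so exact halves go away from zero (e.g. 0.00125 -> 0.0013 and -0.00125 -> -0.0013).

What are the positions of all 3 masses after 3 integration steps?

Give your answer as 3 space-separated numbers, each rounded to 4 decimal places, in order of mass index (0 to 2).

Answer: 2.6250 5.8750 10.1250

Derivation:
Step 0: x=[5.0000 6.0000 10.0000] v=[0.0000 0.0000 0.0000]
Step 1: x=[3.0000 7.5000 9.5000] v=[-4.0000 3.0000 -1.0000]
Step 2: x=[1.7500 7.7500 9.5000] v=[-2.5000 0.5000 0.0000]
Step 3: x=[2.6250 5.8750 10.1250] v=[1.7500 -3.7500 1.2500]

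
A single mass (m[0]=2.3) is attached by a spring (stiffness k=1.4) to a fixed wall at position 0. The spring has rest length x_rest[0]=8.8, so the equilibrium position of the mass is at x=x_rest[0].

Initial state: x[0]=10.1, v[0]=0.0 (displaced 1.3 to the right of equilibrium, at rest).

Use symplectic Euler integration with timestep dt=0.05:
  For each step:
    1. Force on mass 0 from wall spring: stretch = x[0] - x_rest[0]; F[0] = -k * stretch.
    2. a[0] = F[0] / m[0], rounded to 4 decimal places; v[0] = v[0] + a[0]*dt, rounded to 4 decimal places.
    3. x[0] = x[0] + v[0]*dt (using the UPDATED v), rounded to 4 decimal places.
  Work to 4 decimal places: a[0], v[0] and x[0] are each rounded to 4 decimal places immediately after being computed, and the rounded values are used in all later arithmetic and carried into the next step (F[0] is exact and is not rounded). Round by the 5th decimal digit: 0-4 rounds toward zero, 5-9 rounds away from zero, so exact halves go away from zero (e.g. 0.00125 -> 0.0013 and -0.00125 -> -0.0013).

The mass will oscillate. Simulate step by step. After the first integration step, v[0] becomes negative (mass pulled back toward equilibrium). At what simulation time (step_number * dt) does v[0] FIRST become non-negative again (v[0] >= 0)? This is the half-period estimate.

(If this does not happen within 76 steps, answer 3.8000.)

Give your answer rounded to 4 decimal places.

Step 0: x=[10.1000] v=[0.0000]
Step 1: x=[10.0980] v=[-0.0396]
Step 2: x=[10.0940] v=[-0.0791]
Step 3: x=[10.0881] v=[-0.1185]
Step 4: x=[10.0802] v=[-0.1577]
Step 5: x=[10.0704] v=[-0.1967]
Step 6: x=[10.0586] v=[-0.2354]
Step 7: x=[10.0449] v=[-0.2737]
Step 8: x=[10.0293] v=[-0.3116]
Step 9: x=[10.0119] v=[-0.3490]
Step 10: x=[9.9926] v=[-0.3859]
Step 11: x=[9.9715] v=[-0.4222]
Step 12: x=[9.9486] v=[-0.4579]
Step 13: x=[9.9240] v=[-0.4929]
Step 14: x=[9.8976] v=[-0.5271]
Step 15: x=[9.8696] v=[-0.5605]
Step 16: x=[9.8399] v=[-0.5931]
Step 17: x=[9.8087] v=[-0.6248]
Step 18: x=[9.7759] v=[-0.6555]
Step 19: x=[9.7416] v=[-0.6852]
Step 20: x=[9.7059] v=[-0.7139]
Step 21: x=[9.6688] v=[-0.7415]
Step 22: x=[9.6304] v=[-0.7679]
Step 23: x=[9.5907] v=[-0.7932]
Step 24: x=[9.5498] v=[-0.8173]
Step 25: x=[9.5078] v=[-0.8401]
Step 26: x=[9.4647] v=[-0.8616]
Step 27: x=[9.4206] v=[-0.8818]
Step 28: x=[9.3756] v=[-0.9007]
Step 29: x=[9.3297] v=[-0.9182]
Step 30: x=[9.2830] v=[-0.9343]
Step 31: x=[9.2356] v=[-0.9490]
Step 32: x=[9.1875] v=[-0.9623]
Step 33: x=[9.1388] v=[-0.9741]
Step 34: x=[9.0896] v=[-0.9844]
Step 35: x=[9.0399] v=[-0.9932]
Step 36: x=[8.9899] v=[-1.0005]
Step 37: x=[8.9396] v=[-1.0063]
Step 38: x=[8.8891] v=[-1.0106]
Step 39: x=[8.8384] v=[-1.0133]
Step 40: x=[8.7877] v=[-1.0145]
Step 41: x=[8.7370] v=[-1.0141]
Step 42: x=[8.6864] v=[-1.0122]
Step 43: x=[8.6360] v=[-1.0087]
Step 44: x=[8.5858] v=[-1.0037]
Step 45: x=[8.5359] v=[-0.9972]
Step 46: x=[8.4864] v=[-0.9892]
Step 47: x=[8.4374] v=[-0.9797]
Step 48: x=[8.3890] v=[-0.9687]
Step 49: x=[8.3412] v=[-0.9562]
Step 50: x=[8.2941] v=[-0.9422]
Step 51: x=[8.2478] v=[-0.9268]
Step 52: x=[8.2023] v=[-0.9100]
Step 53: x=[8.1577] v=[-0.8918]
Step 54: x=[8.1141] v=[-0.8723]
Step 55: x=[8.0715] v=[-0.8514]
Step 56: x=[8.0300] v=[-0.8292]
Step 57: x=[7.9897] v=[-0.8058]
Step 58: x=[7.9506] v=[-0.7811]
Step 59: x=[7.9128] v=[-0.7553]
Step 60: x=[7.8764] v=[-0.7283]
Step 61: x=[7.8414] v=[-0.7002]
Step 62: x=[7.8079] v=[-0.6710]
Step 63: x=[7.7759] v=[-0.6408]
Step 64: x=[7.7454] v=[-0.6096]
Step 65: x=[7.7165] v=[-0.5775]
Step 66: x=[7.6893] v=[-0.5445]
Step 67: x=[7.6638] v=[-0.5107]
Step 68: x=[7.6400] v=[-0.4761]
Step 69: x=[7.6180] v=[-0.4408]
Step 70: x=[7.5978] v=[-0.4048]
Step 71: x=[7.5794] v=[-0.3682]
Step 72: x=[7.5628] v=[-0.3311]
Step 73: x=[7.5481] v=[-0.2934]
Step 74: x=[7.5353] v=[-0.2553]
Step 75: x=[7.5245] v=[-0.2168]
Step 76: x=[7.5156] v=[-0.1780]
v[0] did not become non-negative within 76 steps; using fallback time=3.8000

Answer: 3.8000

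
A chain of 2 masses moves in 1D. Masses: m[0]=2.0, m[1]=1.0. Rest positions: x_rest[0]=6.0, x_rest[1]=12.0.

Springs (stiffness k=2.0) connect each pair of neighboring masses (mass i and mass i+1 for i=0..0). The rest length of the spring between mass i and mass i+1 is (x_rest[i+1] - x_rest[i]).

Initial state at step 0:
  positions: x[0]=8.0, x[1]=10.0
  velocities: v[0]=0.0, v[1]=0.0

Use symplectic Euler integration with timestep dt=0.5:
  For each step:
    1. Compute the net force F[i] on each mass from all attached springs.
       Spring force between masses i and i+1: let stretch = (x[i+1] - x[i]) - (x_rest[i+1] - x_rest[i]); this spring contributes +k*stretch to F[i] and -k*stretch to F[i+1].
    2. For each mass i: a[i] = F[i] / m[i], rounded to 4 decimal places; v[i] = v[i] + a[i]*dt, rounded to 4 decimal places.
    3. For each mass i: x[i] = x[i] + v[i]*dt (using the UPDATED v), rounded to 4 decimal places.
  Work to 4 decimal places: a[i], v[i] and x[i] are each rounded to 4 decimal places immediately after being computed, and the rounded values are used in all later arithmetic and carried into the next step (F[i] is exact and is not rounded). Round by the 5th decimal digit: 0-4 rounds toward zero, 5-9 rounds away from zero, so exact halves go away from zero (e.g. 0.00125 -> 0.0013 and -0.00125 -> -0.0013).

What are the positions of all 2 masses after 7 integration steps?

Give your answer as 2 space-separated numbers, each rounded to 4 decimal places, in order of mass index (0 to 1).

Step 0: x=[8.0000 10.0000] v=[0.0000 0.0000]
Step 1: x=[7.0000 12.0000] v=[-2.0000 4.0000]
Step 2: x=[5.7500 14.5000] v=[-2.5000 5.0000]
Step 3: x=[5.1875 15.6250] v=[-1.1250 2.2500]
Step 4: x=[5.7344 14.5313] v=[1.0938 -2.1875]
Step 5: x=[6.9806 12.0391] v=[2.4923 -4.9844]
Step 6: x=[7.9914 10.0177] v=[2.0216 -4.0429]
Step 7: x=[8.0088 9.9831] v=[0.0348 -0.0692]

Answer: 8.0088 9.9831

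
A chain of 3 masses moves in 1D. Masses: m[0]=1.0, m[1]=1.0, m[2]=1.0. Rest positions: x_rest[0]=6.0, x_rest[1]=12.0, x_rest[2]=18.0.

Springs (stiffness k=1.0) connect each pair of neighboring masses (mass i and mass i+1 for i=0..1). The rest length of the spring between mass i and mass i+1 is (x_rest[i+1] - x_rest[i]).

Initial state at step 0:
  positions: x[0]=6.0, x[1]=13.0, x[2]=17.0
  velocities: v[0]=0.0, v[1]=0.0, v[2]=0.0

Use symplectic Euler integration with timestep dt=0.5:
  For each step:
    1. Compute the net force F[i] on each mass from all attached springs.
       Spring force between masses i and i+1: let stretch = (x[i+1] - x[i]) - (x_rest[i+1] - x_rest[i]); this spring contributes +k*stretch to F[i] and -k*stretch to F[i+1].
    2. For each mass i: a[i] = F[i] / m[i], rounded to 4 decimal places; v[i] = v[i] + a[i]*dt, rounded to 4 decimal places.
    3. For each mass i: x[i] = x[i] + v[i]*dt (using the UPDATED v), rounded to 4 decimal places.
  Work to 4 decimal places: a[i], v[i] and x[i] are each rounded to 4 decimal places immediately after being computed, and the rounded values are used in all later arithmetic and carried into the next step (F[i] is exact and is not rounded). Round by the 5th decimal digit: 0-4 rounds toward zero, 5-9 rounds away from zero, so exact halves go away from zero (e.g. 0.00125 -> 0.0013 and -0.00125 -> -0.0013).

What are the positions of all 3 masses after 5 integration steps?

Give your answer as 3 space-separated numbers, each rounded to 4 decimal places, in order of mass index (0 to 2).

Answer: 5.3994 12.2354 18.3653

Derivation:
Step 0: x=[6.0000 13.0000 17.0000] v=[0.0000 0.0000 0.0000]
Step 1: x=[6.2500 12.2500 17.5000] v=[0.5000 -1.5000 1.0000]
Step 2: x=[6.5000 11.3125 18.1875] v=[0.5000 -1.8750 1.3750]
Step 3: x=[6.4531 10.8906 18.6563] v=[-0.0938 -0.8438 0.9375]
Step 4: x=[6.0156 11.3008 18.6837] v=[-0.8751 0.8203 0.0547]
Step 5: x=[5.3994 12.2354 18.3653] v=[-1.2325 1.8692 -0.6368]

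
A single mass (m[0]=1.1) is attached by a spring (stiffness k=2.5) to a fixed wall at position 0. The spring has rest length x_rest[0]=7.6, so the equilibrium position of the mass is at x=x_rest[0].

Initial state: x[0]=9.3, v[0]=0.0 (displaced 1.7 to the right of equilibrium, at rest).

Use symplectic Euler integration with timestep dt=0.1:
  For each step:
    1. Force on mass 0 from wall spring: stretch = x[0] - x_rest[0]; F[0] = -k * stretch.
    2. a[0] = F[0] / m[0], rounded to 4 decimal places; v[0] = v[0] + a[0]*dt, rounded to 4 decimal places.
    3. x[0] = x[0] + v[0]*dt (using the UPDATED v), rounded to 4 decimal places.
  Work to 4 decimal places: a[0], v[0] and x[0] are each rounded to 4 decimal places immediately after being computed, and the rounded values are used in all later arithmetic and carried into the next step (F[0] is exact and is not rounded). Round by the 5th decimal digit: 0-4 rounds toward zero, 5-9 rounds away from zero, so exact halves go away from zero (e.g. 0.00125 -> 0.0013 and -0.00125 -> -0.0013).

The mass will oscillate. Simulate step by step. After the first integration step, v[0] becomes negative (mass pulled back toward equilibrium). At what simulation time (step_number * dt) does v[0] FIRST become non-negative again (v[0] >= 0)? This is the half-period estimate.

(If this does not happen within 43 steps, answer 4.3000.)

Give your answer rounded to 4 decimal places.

Step 0: x=[9.3000] v=[0.0000]
Step 1: x=[9.2614] v=[-0.3864]
Step 2: x=[9.1850] v=[-0.7640]
Step 3: x=[9.0726] v=[-1.1242]
Step 4: x=[8.9267] v=[-1.4589]
Step 5: x=[8.7507] v=[-1.7604]
Step 6: x=[8.5485] v=[-2.0219]
Step 7: x=[8.3248] v=[-2.2375]
Step 8: x=[8.0846] v=[-2.4022]
Step 9: x=[7.8334] v=[-2.5123]
Step 10: x=[7.5769] v=[-2.5654]
Step 11: x=[7.3209] v=[-2.5602]
Step 12: x=[7.0712] v=[-2.4968]
Step 13: x=[6.8335] v=[-2.3766]
Step 14: x=[6.6133] v=[-2.2024]
Step 15: x=[6.4155] v=[-1.9782]
Step 16: x=[6.2446] v=[-1.7090]
Step 17: x=[6.1045] v=[-1.4010]
Step 18: x=[5.9984] v=[-1.0611]
Step 19: x=[5.9287] v=[-0.6971]
Step 20: x=[5.8970] v=[-0.3173]
Step 21: x=[5.9040] v=[0.0698]
First v>=0 after going negative at step 21, time=2.1000

Answer: 2.1000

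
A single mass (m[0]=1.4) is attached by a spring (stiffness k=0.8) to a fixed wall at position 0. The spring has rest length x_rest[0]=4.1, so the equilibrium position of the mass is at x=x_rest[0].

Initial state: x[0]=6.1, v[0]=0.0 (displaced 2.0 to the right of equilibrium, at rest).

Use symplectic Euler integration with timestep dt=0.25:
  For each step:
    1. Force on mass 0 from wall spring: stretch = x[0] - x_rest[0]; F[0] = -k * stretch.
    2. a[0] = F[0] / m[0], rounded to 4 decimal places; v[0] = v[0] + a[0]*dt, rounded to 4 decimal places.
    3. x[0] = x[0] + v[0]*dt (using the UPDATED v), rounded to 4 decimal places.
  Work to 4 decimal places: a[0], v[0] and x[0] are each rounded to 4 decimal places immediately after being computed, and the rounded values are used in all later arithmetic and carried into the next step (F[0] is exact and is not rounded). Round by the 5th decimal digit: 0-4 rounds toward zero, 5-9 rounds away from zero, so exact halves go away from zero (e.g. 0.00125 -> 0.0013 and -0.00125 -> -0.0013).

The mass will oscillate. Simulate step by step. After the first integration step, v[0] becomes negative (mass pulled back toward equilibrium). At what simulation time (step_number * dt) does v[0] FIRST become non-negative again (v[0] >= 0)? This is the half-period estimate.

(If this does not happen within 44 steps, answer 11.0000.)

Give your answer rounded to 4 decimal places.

Answer: 4.2500

Derivation:
Step 0: x=[6.1000] v=[0.0000]
Step 1: x=[6.0286] v=[-0.2857]
Step 2: x=[5.8883] v=[-0.5612]
Step 3: x=[5.6841] v=[-0.8167]
Step 4: x=[5.4234] v=[-1.0430]
Step 5: x=[5.1154] v=[-1.2321]
Step 6: x=[4.7711] v=[-1.3772]
Step 7: x=[4.4028] v=[-1.4731]
Step 8: x=[4.0237] v=[-1.5164]
Step 9: x=[3.6473] v=[-1.5055]
Step 10: x=[3.2871] v=[-1.4408]
Step 11: x=[2.9559] v=[-1.3247]
Step 12: x=[2.6656] v=[-1.1613]
Step 13: x=[2.4265] v=[-0.9564]
Step 14: x=[2.2472] v=[-0.7173]
Step 15: x=[2.1341] v=[-0.4526]
Step 16: x=[2.0912] v=[-0.1718]
Step 17: x=[2.1200] v=[0.1152]
First v>=0 after going negative at step 17, time=4.2500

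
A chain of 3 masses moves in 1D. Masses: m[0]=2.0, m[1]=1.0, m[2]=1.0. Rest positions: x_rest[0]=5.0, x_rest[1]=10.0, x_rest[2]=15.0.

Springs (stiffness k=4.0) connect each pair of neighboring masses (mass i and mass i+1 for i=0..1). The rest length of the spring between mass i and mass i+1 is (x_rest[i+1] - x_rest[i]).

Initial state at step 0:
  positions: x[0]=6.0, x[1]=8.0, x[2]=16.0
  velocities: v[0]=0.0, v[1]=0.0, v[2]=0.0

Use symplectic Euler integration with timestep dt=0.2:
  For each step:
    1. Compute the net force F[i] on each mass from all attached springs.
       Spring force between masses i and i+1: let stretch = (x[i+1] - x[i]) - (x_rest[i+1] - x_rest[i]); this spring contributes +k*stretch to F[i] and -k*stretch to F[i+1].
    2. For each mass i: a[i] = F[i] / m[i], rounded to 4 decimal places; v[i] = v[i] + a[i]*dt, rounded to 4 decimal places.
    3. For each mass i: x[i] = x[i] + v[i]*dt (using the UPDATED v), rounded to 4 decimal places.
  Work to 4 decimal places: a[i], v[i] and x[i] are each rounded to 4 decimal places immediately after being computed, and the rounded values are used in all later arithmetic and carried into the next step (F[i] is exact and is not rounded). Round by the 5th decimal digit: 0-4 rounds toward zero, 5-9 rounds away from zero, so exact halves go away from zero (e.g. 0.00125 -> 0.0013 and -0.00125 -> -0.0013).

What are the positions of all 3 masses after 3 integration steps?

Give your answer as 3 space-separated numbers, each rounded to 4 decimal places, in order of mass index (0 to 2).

Step 0: x=[6.0000 8.0000 16.0000] v=[0.0000 0.0000 0.0000]
Step 1: x=[5.7600 8.9600 15.5200] v=[-1.2000 4.8000 -2.4000]
Step 2: x=[5.3760 10.4576 14.7904] v=[-1.9200 7.4880 -3.6480]
Step 3: x=[4.9985 11.8354 14.1676] v=[-1.8874 6.8890 -3.1142]

Answer: 4.9985 11.8354 14.1676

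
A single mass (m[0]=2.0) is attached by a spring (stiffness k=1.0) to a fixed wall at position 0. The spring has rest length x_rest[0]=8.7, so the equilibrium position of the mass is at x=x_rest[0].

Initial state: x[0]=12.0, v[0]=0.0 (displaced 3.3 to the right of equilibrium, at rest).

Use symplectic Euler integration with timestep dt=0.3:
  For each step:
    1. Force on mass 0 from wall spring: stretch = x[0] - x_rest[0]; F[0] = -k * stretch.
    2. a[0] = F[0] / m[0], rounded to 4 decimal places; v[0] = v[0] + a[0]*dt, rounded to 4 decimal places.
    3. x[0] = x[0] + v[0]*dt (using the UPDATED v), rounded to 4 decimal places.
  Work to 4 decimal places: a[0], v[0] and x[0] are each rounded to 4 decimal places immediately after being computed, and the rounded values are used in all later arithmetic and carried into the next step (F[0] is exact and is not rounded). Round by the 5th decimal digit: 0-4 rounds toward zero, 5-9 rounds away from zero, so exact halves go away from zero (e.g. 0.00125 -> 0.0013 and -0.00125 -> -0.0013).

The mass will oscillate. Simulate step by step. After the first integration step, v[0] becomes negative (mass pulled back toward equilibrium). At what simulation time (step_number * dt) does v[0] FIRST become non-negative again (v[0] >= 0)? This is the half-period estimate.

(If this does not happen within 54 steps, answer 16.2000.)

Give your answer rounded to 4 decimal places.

Step 0: x=[12.0000] v=[0.0000]
Step 1: x=[11.8515] v=[-0.4950]
Step 2: x=[11.5612] v=[-0.9677]
Step 3: x=[11.1421] v=[-1.3969]
Step 4: x=[10.6131] v=[-1.7632]
Step 5: x=[9.9980] v=[-2.0502]
Step 6: x=[9.3245] v=[-2.2449]
Step 7: x=[8.6229] v=[-2.3386]
Step 8: x=[7.9248] v=[-2.3270]
Step 9: x=[7.2616] v=[-2.2107]
Step 10: x=[6.6631] v=[-1.9949]
Step 11: x=[6.1563] v=[-1.6894]
Step 12: x=[5.7640] v=[-1.3078]
Step 13: x=[5.5038] v=[-0.8674]
Step 14: x=[5.3874] v=[-0.3880]
Step 15: x=[5.4201] v=[0.1089]
First v>=0 after going negative at step 15, time=4.5000

Answer: 4.5000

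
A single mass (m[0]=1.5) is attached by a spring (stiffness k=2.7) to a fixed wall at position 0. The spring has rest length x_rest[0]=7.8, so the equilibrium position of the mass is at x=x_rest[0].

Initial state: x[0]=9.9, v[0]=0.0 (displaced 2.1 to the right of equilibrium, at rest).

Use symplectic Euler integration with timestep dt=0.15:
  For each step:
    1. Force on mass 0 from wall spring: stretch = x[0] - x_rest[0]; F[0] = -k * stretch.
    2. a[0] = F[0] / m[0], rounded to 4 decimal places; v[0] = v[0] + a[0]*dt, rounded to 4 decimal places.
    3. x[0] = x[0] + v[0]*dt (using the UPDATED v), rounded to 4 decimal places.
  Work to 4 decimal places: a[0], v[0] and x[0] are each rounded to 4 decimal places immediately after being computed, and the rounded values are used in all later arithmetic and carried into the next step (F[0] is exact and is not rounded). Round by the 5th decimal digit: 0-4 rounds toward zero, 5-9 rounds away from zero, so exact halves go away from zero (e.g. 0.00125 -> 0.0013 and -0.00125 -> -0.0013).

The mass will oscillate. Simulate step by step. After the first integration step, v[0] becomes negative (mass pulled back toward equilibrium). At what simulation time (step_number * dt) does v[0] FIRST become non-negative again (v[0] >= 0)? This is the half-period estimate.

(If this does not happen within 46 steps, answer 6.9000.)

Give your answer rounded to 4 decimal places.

Step 0: x=[9.9000] v=[0.0000]
Step 1: x=[9.8150] v=[-0.5670]
Step 2: x=[9.6483] v=[-1.1111]
Step 3: x=[9.4068] v=[-1.6101]
Step 4: x=[9.1002] v=[-2.0439]
Step 5: x=[8.7410] v=[-2.3950]
Step 6: x=[8.3436] v=[-2.6491]
Step 7: x=[7.9242] v=[-2.7959]
Step 8: x=[7.4998] v=[-2.8294]
Step 9: x=[7.0876] v=[-2.7483]
Step 10: x=[6.7042] v=[-2.5560]
Step 11: x=[6.3652] v=[-2.2601]
Step 12: x=[6.0843] v=[-1.8727]
Step 13: x=[5.8729] v=[-1.4095]
Step 14: x=[5.7395] v=[-0.8892]
Step 15: x=[5.6896] v=[-0.3329]
Step 16: x=[5.7251] v=[0.2369]
First v>=0 after going negative at step 16, time=2.4000

Answer: 2.4000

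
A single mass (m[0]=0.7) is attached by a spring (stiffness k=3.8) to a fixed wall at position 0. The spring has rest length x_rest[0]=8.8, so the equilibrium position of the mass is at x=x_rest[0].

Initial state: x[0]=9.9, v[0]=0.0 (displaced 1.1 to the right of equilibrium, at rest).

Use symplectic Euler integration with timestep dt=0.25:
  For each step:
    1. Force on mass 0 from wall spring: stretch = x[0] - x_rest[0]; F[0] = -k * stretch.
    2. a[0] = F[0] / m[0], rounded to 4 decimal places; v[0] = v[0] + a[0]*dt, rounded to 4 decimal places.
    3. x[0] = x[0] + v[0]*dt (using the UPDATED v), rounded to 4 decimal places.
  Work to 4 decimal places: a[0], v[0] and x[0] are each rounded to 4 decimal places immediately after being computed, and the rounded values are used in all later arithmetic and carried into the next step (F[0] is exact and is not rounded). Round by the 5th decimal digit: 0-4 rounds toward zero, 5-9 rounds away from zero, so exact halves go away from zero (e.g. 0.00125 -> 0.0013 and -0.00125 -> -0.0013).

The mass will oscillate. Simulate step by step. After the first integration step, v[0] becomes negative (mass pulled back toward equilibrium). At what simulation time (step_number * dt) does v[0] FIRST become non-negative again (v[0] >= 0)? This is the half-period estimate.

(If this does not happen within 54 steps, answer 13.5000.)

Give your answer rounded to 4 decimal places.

Answer: 1.5000

Derivation:
Step 0: x=[9.9000] v=[0.0000]
Step 1: x=[9.5268] v=[-1.4929]
Step 2: x=[8.9070] v=[-2.4793]
Step 3: x=[8.2509] v=[-2.6245]
Step 4: x=[7.7811] v=[-1.8793]
Step 5: x=[7.6570] v=[-0.4965]
Step 6: x=[7.9207] v=[1.0547]
First v>=0 after going negative at step 6, time=1.5000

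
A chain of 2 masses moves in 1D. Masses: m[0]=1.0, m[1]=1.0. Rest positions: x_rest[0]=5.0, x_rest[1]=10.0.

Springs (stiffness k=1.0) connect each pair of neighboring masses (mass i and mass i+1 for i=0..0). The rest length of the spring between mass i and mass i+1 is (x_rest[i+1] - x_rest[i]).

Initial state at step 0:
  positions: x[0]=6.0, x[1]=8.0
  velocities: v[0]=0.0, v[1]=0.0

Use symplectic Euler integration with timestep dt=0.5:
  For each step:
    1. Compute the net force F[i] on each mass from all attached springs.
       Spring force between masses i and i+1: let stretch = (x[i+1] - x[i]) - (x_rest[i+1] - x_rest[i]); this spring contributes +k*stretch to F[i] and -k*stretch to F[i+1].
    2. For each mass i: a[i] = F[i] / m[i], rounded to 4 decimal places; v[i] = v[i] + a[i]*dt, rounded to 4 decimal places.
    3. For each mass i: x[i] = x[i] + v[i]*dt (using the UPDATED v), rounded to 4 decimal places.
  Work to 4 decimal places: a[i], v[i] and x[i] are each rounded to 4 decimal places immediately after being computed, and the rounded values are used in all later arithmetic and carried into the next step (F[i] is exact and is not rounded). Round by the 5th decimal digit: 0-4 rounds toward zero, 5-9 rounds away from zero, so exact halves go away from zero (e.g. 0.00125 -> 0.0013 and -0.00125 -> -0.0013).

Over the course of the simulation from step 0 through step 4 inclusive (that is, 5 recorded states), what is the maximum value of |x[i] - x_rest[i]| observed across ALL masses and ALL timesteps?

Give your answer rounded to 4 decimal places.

Step 0: x=[6.0000 8.0000] v=[0.0000 0.0000]
Step 1: x=[5.2500 8.7500] v=[-1.5000 1.5000]
Step 2: x=[4.1250 9.8750] v=[-2.2500 2.2500]
Step 3: x=[3.1875 10.8125] v=[-1.8750 1.8750]
Step 4: x=[2.9063 11.0938] v=[-0.5625 0.5625]
Max displacement = 2.0937

Answer: 2.0937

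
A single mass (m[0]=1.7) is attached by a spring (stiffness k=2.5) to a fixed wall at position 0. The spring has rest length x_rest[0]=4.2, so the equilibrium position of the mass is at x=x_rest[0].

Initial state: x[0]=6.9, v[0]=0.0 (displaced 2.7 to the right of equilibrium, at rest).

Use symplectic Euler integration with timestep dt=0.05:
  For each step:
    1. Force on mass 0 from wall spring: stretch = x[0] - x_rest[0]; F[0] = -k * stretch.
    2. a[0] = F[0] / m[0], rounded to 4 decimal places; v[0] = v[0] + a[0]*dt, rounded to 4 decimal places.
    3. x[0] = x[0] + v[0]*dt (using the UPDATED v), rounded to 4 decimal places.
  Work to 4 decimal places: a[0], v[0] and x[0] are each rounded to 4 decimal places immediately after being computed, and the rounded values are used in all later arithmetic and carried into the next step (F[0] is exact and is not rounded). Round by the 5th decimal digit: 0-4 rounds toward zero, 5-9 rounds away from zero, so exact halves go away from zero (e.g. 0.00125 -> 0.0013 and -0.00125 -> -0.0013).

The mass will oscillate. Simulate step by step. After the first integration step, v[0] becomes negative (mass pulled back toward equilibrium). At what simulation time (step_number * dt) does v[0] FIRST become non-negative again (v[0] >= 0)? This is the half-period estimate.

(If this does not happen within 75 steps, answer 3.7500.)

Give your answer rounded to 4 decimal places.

Answer: 2.6000

Derivation:
Step 0: x=[6.9000] v=[0.0000]
Step 1: x=[6.8901] v=[-0.1985]
Step 2: x=[6.8703] v=[-0.3963]
Step 3: x=[6.8407] v=[-0.5926]
Step 4: x=[6.8014] v=[-0.7868]
Step 5: x=[6.7525] v=[-0.9781]
Step 6: x=[6.6942] v=[-1.1658]
Step 7: x=[6.6267] v=[-1.3492]
Step 8: x=[6.5503] v=[-1.5276]
Step 9: x=[6.4653] v=[-1.7004]
Step 10: x=[6.3720] v=[-1.8670]
Step 11: x=[6.2707] v=[-2.0267]
Step 12: x=[6.1618] v=[-2.1790]
Step 13: x=[6.0456] v=[-2.3233]
Step 14: x=[5.9227] v=[-2.4590]
Step 15: x=[5.7934] v=[-2.5857]
Step 16: x=[5.6583] v=[-2.7029]
Step 17: x=[5.5178] v=[-2.8101]
Step 18: x=[5.3725] v=[-2.9070]
Step 19: x=[5.2228] v=[-2.9932]
Step 20: x=[5.0694] v=[-3.0684]
Step 21: x=[4.9128] v=[-3.1323]
Step 22: x=[4.7536] v=[-3.1847]
Step 23: x=[4.5923] v=[-3.2254]
Step 24: x=[4.4296] v=[-3.2542]
Step 25: x=[4.2660] v=[-3.2711]
Step 26: x=[4.1022] v=[-3.2760]
Step 27: x=[3.9388] v=[-3.2688]
Step 28: x=[3.7763] v=[-3.2496]
Step 29: x=[3.6154] v=[-3.2184]
Step 30: x=[3.4566] v=[-3.1754]
Step 31: x=[3.3006] v=[-3.1207]
Step 32: x=[3.1479] v=[-3.0546]
Step 33: x=[2.9990] v=[-2.9772]
Step 34: x=[2.8546] v=[-2.8889]
Step 35: x=[2.7151] v=[-2.7900]
Step 36: x=[2.5811] v=[-2.6808]
Step 37: x=[2.4530] v=[-2.5618]
Step 38: x=[2.3313] v=[-2.4333]
Step 39: x=[2.2165] v=[-2.2959]
Step 40: x=[2.1090] v=[-2.1501]
Step 41: x=[2.0092] v=[-1.9964]
Step 42: x=[1.9174] v=[-1.8353]
Step 43: x=[1.8340] v=[-1.6675]
Step 44: x=[1.7593] v=[-1.4935]
Step 45: x=[1.6936] v=[-1.3140]
Step 46: x=[1.6371] v=[-1.1297]
Step 47: x=[1.5900] v=[-0.9413]
Step 48: x=[1.5525] v=[-0.7494]
Step 49: x=[1.5248] v=[-0.5547]
Step 50: x=[1.5069] v=[-0.3580]
Step 51: x=[1.4989] v=[-0.1600]
Step 52: x=[1.5008] v=[0.0386]
First v>=0 after going negative at step 52, time=2.6000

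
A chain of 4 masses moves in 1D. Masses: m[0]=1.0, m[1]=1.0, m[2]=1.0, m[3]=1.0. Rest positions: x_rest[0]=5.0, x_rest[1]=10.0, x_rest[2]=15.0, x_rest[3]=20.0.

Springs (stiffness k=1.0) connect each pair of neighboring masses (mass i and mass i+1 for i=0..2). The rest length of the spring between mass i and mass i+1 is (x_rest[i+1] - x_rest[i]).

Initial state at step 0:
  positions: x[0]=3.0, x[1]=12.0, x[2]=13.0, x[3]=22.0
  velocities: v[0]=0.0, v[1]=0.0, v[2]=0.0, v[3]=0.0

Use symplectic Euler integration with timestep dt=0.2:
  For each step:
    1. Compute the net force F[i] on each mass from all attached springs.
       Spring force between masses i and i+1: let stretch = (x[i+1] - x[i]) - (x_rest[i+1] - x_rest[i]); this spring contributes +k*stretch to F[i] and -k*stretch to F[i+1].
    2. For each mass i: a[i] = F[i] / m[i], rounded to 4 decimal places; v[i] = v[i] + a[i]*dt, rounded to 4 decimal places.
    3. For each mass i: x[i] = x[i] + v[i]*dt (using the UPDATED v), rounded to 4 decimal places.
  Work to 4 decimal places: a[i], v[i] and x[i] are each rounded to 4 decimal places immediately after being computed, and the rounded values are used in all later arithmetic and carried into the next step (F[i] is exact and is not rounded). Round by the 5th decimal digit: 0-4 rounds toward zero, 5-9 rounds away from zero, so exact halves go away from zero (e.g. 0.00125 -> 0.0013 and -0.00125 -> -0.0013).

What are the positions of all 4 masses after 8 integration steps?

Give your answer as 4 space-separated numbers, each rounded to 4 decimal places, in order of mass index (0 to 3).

Step 0: x=[3.0000 12.0000 13.0000 22.0000] v=[0.0000 0.0000 0.0000 0.0000]
Step 1: x=[3.1600 11.6800 13.3200 21.8400] v=[0.8000 -1.6000 1.6000 -0.8000]
Step 2: x=[3.4608 11.0848 13.9152 21.5392] v=[1.5040 -2.9760 2.9760 -1.5040]
Step 3: x=[3.8666 10.2979 14.7021 21.1334] v=[2.0288 -3.9347 3.9347 -2.0288]
Step 4: x=[4.3296 9.4299 15.5701 20.6704] v=[2.3151 -4.3401 4.3401 -2.3151]
Step 5: x=[4.7966 8.6035 16.3965 20.2034] v=[2.3352 -4.1321 4.1321 -2.3352]
Step 6: x=[5.2159 7.9365 17.0635 19.7841] v=[2.0966 -3.3349 3.3349 -2.0966]
Step 7: x=[5.5440 7.5258 17.4742 19.4560] v=[1.6407 -2.0536 2.0536 -1.6407]
Step 8: x=[5.7514 7.4337 17.5663 19.2486] v=[1.0371 -0.4603 0.4603 -1.0371]

Answer: 5.7514 7.4337 17.5663 19.2486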